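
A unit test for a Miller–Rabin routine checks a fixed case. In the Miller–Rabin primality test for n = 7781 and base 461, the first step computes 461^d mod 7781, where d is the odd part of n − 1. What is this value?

7718

n − 1 = 7780 = 2^2 · 1945, so s = 2 and d = 1945.
461^1945 mod 7781 = 7718.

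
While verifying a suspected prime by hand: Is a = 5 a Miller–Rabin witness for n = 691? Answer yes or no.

no

n − 1 = 690 = 2^1 · 345, so s = 1 and d = 345.
Repeated squaring mod 691: 5^1 ≡ 5, 5^2 ≡ 25, 5^4 ≡ 625, 5^8 ≡ 210, 5^16 ≡ 567, 5^32 ≡ 174, 5^64 ≡ 563, 5^128 ≡ 491, 5^256 ≡ 613.
345 = 256 + 64 + 16 + 8 + 1, so 5^345 ≡ 613·563·567·210·5 ≡ 1 (mod 691).
x_0 = 5^345 mod 691 = 1.
x_0 = 1, so 5 is not a witness.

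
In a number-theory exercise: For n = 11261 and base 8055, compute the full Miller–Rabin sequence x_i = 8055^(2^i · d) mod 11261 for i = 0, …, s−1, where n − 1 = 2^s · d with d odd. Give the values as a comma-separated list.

9030, 11260

n − 1 = 11260 = 2^2 · 2815, so s = 2 and d = 2815.
x_0 = 8055^2815 mod 11261 = 9030.
x_1 = 9030^2 mod 11261 = 11260.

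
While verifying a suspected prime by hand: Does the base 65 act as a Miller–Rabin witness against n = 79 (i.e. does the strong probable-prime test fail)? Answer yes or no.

no

n − 1 = 78 = 2^1 · 39, so s = 1 and d = 39.
By repeated squaring, 65^39 ≡ 1 (mod 79).
x_0 = 65^39 mod 79 = 1.
x_0 = 1, so 65 is not a witness.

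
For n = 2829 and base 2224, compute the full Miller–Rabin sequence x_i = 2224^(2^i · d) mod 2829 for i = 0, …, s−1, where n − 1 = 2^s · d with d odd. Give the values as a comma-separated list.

715, 2005

n − 1 = 2828 = 2^2 · 707, so s = 2 and d = 707.
x_0 = 2224^707 mod 2829 = 715.
x_1 = 715^2 mod 2829 = 2005.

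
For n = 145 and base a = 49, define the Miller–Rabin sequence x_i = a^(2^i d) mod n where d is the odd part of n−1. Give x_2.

n − 1 = 144 = 2^4 · 9, so s = 4 and d = 9.
By repeated squaring, 49^9 ≡ 139 (mod 145).
x_0 = 139.
x_1 = 139^2 mod 145 = 36.
x_2 = 36^2 mod 145 = 136.

136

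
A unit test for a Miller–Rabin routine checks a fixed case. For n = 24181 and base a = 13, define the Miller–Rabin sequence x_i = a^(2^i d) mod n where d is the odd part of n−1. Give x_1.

1

n − 1 = 24180 = 2^2 · 6045, so s = 2 and d = 6045.
x_0 = 13^6045 mod 24181 = 24180.
x_1 = 24180^2 mod 24181 = 1.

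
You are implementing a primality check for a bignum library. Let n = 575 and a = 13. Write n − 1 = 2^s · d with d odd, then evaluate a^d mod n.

542

n − 1 = 574 = 2^1 · 287, so s = 1 and d = 287.
By repeated squaring, 13^287 ≡ 542 (mod 575).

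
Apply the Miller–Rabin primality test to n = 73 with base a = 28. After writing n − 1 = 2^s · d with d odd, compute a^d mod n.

n − 1 = 72 = 2^3 · 9, so s = 3 and d = 9.
28^9 mod 73 = 10.

10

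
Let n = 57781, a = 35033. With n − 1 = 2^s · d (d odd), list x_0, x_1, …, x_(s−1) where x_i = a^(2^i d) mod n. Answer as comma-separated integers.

1, 1

n − 1 = 57780 = 2^2 · 14445, so s = 2 and d = 14445.
x_0 = 35033^14445 mod 57781 = 1.
x_1 = 1^2 mod 57781 = 1.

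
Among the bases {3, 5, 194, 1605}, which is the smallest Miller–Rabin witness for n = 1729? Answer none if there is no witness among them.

n − 1 = 1728 = 2^6 · 27, so s = 6 and d = 27.
Base 3: x_0 = 3^27 mod 1729 = 664. x_0 is neither 1 nor 1728, so continue squaring. x_1 = 664^2 mod 1729 = 1. x_1 = 1 but x_0 ≠ ±1, a nontrivial square root of 1 — 3 is a witness and 1729 is composite.
Base 5: x_0 = 5^27 mod 1729 = 1217. x_0 is neither 1 nor 1728, so continue squaring. x_1 = 1217^2 mod 1729 = 1065. x_2 = 1065^2 mod 1729 = 1. x_2 = 1 but x_1 ≠ ±1, a nontrivial square root of 1 — 5 is a witness and 1729 is composite.
Base 194: x_0 = 194^27 mod 1729 = 818. x_0 is neither 1 nor 1728, so continue squaring. x_1 = 818^2 mod 1729 = 1. x_1 = 1 but x_0 ≠ ±1, a nontrivial square root of 1 — 194 is a witness and 1729 is composite.
Base 1605: x_0 = 1605^27 mod 1729 = 1464. x_0 is neither 1 nor 1728, so continue squaring. x_1 = 1464^2 mod 1729 = 1065. x_2 = 1065^2 mod 1729 = 1. x_2 = 1 but x_1 ≠ ±1, a nontrivial square root of 1 — 1605 is a witness and 1729 is composite.
The smallest witness among the given bases is 3.

3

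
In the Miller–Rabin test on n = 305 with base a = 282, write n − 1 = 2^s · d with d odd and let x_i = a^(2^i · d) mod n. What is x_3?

n − 1 = 304 = 2^4 · 19, so s = 4 and d = 19.
x_0 = 282^19 mod 305 = 53.
x_1 = 53^2 mod 305 = 64.
x_2 = 64^2 mod 305 = 131.
x_3 = 131^2 mod 305 = 81.

81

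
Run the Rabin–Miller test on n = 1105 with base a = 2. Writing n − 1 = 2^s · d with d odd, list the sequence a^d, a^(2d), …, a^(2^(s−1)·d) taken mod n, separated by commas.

n − 1 = 1104 = 2^4 · 69, so s = 4 and d = 69.
x_0 = 2^69 mod 1105 = 967.
x_1 = 967^2 mod 1105 = 259.
x_2 = 259^2 mod 1105 = 781.
x_3 = 781^2 mod 1105 = 1.

967, 259, 781, 1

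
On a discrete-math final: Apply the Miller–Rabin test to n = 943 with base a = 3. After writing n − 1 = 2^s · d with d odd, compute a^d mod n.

n − 1 = 942 = 2^1 · 471, so s = 1 and d = 471.
3^471 mod 943 = 547.

547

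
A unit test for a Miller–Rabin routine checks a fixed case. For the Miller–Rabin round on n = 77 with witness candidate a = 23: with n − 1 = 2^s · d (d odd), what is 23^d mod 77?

n − 1 = 76 = 2^2 · 19, so s = 2 and d = 19.
23^19 mod 77 = 23.

23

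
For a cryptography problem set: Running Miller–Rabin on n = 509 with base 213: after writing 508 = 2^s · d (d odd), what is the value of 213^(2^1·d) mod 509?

n − 1 = 508 = 2^2 · 127, so s = 2 and d = 127.
By repeated squaring, 213^127 ≡ 208 (mod 509).
x_0 = 208.
x_1 = 208^2 mod 509 = 508.

508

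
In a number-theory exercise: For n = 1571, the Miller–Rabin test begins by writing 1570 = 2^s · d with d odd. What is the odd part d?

785

Halving: 1570 → 785; 785 is odd.
So 1570 = 2^1 · 785.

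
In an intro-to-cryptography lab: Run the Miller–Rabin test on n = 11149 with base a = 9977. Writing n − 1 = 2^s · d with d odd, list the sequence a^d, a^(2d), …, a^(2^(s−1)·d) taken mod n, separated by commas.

11148, 1

n − 1 = 11148 = 2^2 · 2787, so s = 2 and d = 2787.
x_0 = 9977^2787 mod 11149 = 11148.
x_1 = 11148^2 mod 11149 = 1.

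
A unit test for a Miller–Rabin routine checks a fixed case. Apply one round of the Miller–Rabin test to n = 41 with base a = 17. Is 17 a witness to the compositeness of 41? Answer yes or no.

n − 1 = 40 = 2^3 · 5, so s = 3 and d = 5.
x_0 = 17^5 mod 41 = 27.
x_0 is neither 1 nor 40, so continue squaring.
x_1 = 27^2 mod 41 = 32.
x_2 = 32^2 mod 41 = 40.
x_2 ≡ −1, so 17 is not a witness.

no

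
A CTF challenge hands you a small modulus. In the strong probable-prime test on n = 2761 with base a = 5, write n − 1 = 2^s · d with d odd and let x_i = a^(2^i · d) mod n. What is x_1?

2157

n − 1 = 2760 = 2^3 · 345, so s = 3 and d = 345.
Repeated squaring mod 2761: 5^1 ≡ 5, 5^2 ≡ 25, 5^4 ≡ 625, 5^8 ≡ 1324, 5^16 ≡ 2502, 5^32 ≡ 817, 5^64 ≡ 2088, 5^128 ≡ 125, 5^256 ≡ 1820.
345 = 256 + 64 + 16 + 8 + 1, so 5^345 ≡ 1820·2088·2502·1324·5 ≡ 1024 (mod 2761).
x_0 = 1024.
x_1 = 1024^2 mod 2761 = 2157.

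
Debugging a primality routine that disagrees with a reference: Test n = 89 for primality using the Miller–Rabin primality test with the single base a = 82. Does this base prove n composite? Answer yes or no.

no

n − 1 = 88 = 2^3 · 11, so s = 3 and d = 11.
By repeated squaring, 82^11 ≡ 52 (mod 89).
x_0 = 82^11 mod 89 = 52.
x_0 is neither 1 nor 88, so continue squaring.
x_1 = 52^2 mod 89 = 34.
x_2 = 34^2 mod 89 = 88.
x_2 ≡ −1, so 82 is not a witness.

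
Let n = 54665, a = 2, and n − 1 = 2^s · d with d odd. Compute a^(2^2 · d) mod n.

7991

n − 1 = 54664 = 2^3 · 6833, so s = 3 and d = 6833.
x_0 = 2^6833 mod 54665 = 4062.
x_1 = 4062^2 mod 54665 = 45679.
x_2 = 45679^2 mod 54665 = 7991.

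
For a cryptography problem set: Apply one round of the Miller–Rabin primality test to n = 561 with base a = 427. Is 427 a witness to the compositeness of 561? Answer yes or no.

n − 1 = 560 = 2^4 · 35, so s = 4 and d = 35.
x_0 = 427^35 mod 561 = 331.
x_0 is neither 1 nor 560, so continue squaring.
x_1 = 331^2 mod 561 = 166.
x_2 = 166^2 mod 561 = 67.
x_3 = 67^2 mod 561 = 1.
x_3 = 1 but x_2 ≠ ±1, a nontrivial square root of 1 — 427 is a witness and 561 is composite.

yes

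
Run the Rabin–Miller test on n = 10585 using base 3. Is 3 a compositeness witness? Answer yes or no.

n − 1 = 10584 = 2^3 · 1323, so s = 3 and d = 1323.
x_0 = 3^1323 mod 10585 = 8422.
x_0 is neither 1 nor 10584, so continue squaring.
x_1 = 8422^2 mod 10585 = 10584.
x_1 ≡ −1, so 3 is not a witness.

no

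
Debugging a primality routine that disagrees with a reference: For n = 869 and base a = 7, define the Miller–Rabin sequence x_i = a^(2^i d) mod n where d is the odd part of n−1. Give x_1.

n − 1 = 868 = 2^2 · 217, so s = 2 and d = 217.
Repeated squaring mod 869: 7^1 ≡ 7, 7^2 ≡ 49, 7^4 ≡ 663, 7^8 ≡ 724, 7^16 ≡ 169, 7^32 ≡ 753, 7^64 ≡ 421, 7^128 ≡ 834.
217 = 128 + 64 + 16 + 8 + 1, so 7^217 ≡ 834·421·169·724·7 ≡ 39 (mod 869).
x_0 = 39.
x_1 = 39^2 mod 869 = 652.

652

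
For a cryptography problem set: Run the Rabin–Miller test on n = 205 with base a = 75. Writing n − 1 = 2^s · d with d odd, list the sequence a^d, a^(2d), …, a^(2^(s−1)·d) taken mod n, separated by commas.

n − 1 = 204 = 2^2 · 51, so s = 2 and d = 51.
x_0 = 75^51 mod 205 = 60.
x_1 = 60^2 mod 205 = 115.

60, 115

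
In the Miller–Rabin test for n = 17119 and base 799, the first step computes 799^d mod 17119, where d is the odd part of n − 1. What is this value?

n − 1 = 17118 = 2^1 · 8559, so s = 1 and d = 8559.
799^8559 mod 17119 = 15334.

15334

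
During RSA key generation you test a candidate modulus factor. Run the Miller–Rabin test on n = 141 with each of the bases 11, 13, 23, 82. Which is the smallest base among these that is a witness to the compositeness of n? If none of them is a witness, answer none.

n − 1 = 140 = 2^2 · 35, so s = 2 and d = 35.
Base 11: x_0 = 11^35 mod 141 = 41. x_0 is neither 1 nor 140, so continue squaring. x_1 = 41^2 mod 141 = 130. Reached i = s−1 = 1 without hitting −1: 11 is a Miller–Rabin witness and 141 is composite.
Base 13: x_0 = 13^35 mod 141 = 85. x_0 is neither 1 nor 140, so continue squaring. x_1 = 85^2 mod 141 = 34. Reached i = s−1 = 1 without hitting −1: 13 is a Miller–Rabin witness and 141 is composite.
Base 23: x_0 = 23^35 mod 141 = 20. x_0 is neither 1 nor 140, so continue squaring. x_1 = 20^2 mod 141 = 118. Reached i = s−1 = 1 without hitting −1: 23 is a Miller–Rabin witness and 141 is composite.
Base 82: x_0 = 82^35 mod 141 = 70. x_0 is neither 1 nor 140, so continue squaring. x_1 = 70^2 mod 141 = 106. Reached i = s−1 = 1 without hitting −1: 82 is a Miller–Rabin witness and 141 is composite.
The smallest witness among the given bases is 11.

11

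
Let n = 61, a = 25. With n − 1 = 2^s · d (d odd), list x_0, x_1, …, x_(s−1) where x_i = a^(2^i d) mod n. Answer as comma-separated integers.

1, 1

n − 1 = 60 = 2^2 · 15, so s = 2 and d = 15.
x_0 = 25^15 mod 61 = 1.
x_1 = 1^2 mod 61 = 1.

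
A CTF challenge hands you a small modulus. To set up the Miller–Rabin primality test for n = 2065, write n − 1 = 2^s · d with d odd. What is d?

129

Halving: 2064 → 1032 → 516 → 258 → 129; 129 is odd.
So 2064 = 2^4 · 129.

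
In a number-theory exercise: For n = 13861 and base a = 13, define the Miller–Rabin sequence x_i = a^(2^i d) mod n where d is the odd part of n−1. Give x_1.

n − 1 = 13860 = 2^2 · 3465, so s = 2 and d = 3465.
Repeated squaring mod 13861: 13^1 ≡ 13, 13^2 ≡ 169, 13^4 ≡ 839, 13^8 ≡ 10871, 13^16 ≡ 13616, 13^32 ≡ 4581, 13^64 ≡ 7, 13^128 ≡ 49, 13^256 ≡ 2401, 13^512 ≡ 12486, 13^1024 ≡ 5529, 13^2048 ≡ 6336.
3465 = 2048 + 1024 + 256 + 128 + 8 + 1, so 13^3465 ≡ 6336·5529·2401·49·10871·13 ≡ 9432 (mod 13861).
x_0 = 9432.
x_1 = 9432^2 mod 13861 = 2726.

2726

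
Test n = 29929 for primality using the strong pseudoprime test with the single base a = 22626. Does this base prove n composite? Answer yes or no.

yes

n − 1 = 29928 = 2^3 · 3741, so s = 3 and d = 3741.
x_0 = 22626^3741 mod 29929 = 11073.
x_0 is neither 1 nor 29928, so continue squaring.
x_1 = 11073^2 mod 29929 = 22145.
x_2 = 22145^2 mod 29929 = 14360.
Reached i = s−1 = 2 without hitting −1: 22626 is a Miller–Rabin witness and 29929 is composite.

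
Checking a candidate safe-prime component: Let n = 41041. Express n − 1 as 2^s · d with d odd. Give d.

Halving: 41040 → 20520 → 10260 → 5130 → 2565; 2565 is odd.
So 41040 = 2^4 · 2565.

2565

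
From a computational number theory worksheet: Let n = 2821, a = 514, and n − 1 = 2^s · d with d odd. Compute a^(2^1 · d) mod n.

1520

n − 1 = 2820 = 2^2 · 705, so s = 2 and d = 705.
x_0 = 514^705 mod 2821 = 125.
x_1 = 125^2 mod 2821 = 1520.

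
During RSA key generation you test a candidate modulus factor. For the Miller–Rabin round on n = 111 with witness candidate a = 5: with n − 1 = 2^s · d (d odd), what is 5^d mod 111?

32

n − 1 = 110 = 2^1 · 55, so s = 1 and d = 55.
Repeated squaring mod 111: 5^1 ≡ 5, 5^2 ≡ 25, 5^4 ≡ 70, 5^8 ≡ 16, 5^16 ≡ 34, 5^32 ≡ 46.
55 = 32 + 16 + 4 + 2 + 1, so 5^55 ≡ 46·34·70·25·5 ≡ 32 (mod 111).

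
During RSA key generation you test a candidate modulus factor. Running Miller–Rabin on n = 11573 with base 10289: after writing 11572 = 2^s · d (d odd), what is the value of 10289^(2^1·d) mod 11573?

2818

n − 1 = 11572 = 2^2 · 2893, so s = 2 and d = 2893.
x_0 = 10289^2893 mod 11573 = 4480.
x_1 = 4480^2 mod 11573 = 2818.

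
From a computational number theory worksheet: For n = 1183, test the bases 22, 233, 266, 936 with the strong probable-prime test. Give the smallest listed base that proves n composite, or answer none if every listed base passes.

233

n − 1 = 1182 = 2^1 · 591, so s = 1 and d = 591.
Base 22: x_0 = 22^591 mod 1183 = 1. x_0 = 1, so 22 is not a witness.
Base 233: x_0 = 233^591 mod 1183 = 1065. x_0 ∉ {1, 1182} and s = 1, so 233 is a Miller–Rabin witness and 1183 is composite.
Base 266: x_0 = 266^591 mod 1183 = 385. x_0 ∉ {1, 1182} and s = 1, so 266 is a Miller–Rabin witness and 1183 is composite.
Base 936: x_0 = 936^591 mod 1183 = 1014. x_0 ∉ {1, 1182} and s = 1, so 936 is a Miller–Rabin witness and 1183 is composite.
The smallest witness among the given bases is 233.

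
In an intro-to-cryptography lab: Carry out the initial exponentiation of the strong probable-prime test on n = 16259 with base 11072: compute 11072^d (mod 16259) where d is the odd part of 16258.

n − 1 = 16258 = 2^1 · 8129, so s = 1 and d = 8129.
11072^8129 mod 16259 = 10354.

10354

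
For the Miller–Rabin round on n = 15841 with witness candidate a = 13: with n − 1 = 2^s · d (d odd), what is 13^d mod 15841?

n − 1 = 15840 = 2^5 · 495, so s = 5 and d = 495.
13^495 mod 15841 = 8896.

8896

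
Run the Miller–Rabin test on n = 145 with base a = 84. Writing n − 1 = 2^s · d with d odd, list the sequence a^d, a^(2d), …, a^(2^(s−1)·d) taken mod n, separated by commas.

124, 6, 36, 136

n − 1 = 144 = 2^4 · 9, so s = 4 and d = 9.
x_0 = 84^9 mod 145 = 124.
x_1 = 124^2 mod 145 = 6.
x_2 = 6^2 mod 145 = 36.
x_3 = 36^2 mod 145 = 136.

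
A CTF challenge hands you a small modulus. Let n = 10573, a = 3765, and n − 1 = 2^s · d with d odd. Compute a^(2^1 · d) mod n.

9844

n − 1 = 10572 = 2^2 · 2643, so s = 2 and d = 2643.
x_0 = 3765^2643 mod 10573 = 4450.
x_1 = 4450^2 mod 10573 = 9844.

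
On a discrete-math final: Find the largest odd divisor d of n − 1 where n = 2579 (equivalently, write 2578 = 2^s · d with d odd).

1289

Halving: 2578 → 1289; 1289 is odd.
So 2578 = 2^1 · 1289.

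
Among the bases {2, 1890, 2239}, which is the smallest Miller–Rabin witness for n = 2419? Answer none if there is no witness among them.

2

n − 1 = 2418 = 2^1 · 1209, so s = 1 and d = 1209.
Base 2: x_0 = 2^1209 mod 2419 = 1742. x_0 ∉ {1, 2418} and s = 1, so 2 is a Miller–Rabin witness and 2419 is composite.
Base 1890: x_0 = 1890^1209 mod 2419 = 31. x_0 ∉ {1, 2418} and s = 1, so 1890 is a Miller–Rabin witness and 2419 is composite.
Base 2239: x_0 = 2239^1209 mod 2419 = 2319. x_0 ∉ {1, 2418} and s = 1, so 2239 is a Miller–Rabin witness and 2419 is composite.
The smallest witness among the given bases is 2.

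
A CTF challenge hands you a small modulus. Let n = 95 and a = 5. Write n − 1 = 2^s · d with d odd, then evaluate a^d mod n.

25

n − 1 = 94 = 2^1 · 47, so s = 1 and d = 47.
5^47 mod 95 = 25.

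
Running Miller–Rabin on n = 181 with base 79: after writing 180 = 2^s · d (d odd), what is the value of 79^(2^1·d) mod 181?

1

n − 1 = 180 = 2^2 · 45, so s = 2 and d = 45.
x_0 = 79^45 mod 181 = 180.
x_1 = 180^2 mod 181 = 1.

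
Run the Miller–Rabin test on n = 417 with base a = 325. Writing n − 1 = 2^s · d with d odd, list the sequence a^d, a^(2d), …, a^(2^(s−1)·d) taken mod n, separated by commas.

n − 1 = 416 = 2^5 · 13, so s = 5 and d = 13.
x_0 = 325^13 mod 417 = 319.
x_1 = 319^2 mod 417 = 13.
x_2 = 13^2 mod 417 = 169.
x_3 = 169^2 mod 417 = 205.
x_4 = 205^2 mod 417 = 325.

319, 13, 169, 205, 325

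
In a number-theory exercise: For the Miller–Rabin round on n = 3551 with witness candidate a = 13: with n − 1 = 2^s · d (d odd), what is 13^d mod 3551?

704

n − 1 = 3550 = 2^1 · 1775, so s = 1 and d = 1775.
13^1775 mod 3551 = 704.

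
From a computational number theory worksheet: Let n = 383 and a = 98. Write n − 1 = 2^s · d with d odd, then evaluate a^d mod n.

1

n − 1 = 382 = 2^1 · 191, so s = 1 and d = 191.
98^191 mod 383 = 1.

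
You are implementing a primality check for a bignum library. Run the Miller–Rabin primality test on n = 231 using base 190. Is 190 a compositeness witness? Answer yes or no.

n − 1 = 230 = 2^1 · 115, so s = 1 and d = 115.
x_0 = 190^115 mod 231 = 1.
x_0 = 1, so 190 is not a witness.

no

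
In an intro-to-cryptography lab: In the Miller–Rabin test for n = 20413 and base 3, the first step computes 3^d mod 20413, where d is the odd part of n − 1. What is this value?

16550

n − 1 = 20412 = 2^2 · 5103, so s = 2 and d = 5103.
Repeated squaring mod 20413: 3^1 ≡ 3, 3^2 ≡ 9, 3^4 ≡ 81, 3^8 ≡ 6561, 3^16 ≡ 16117, 3^32 ≡ 2264, 3^64 ≡ 2033, 3^128 ≡ 9663, 3^256 ≡ 4507, 3^512 ≡ 2114, 3^1024 ≡ 18962, 3^2048 ≡ 2862, 3^4096 ≡ 5431.
5103 = 4096 + 512 + 256 + 128 + 64 + 32 + 8 + 4 + 2 + 1, so 3^5103 ≡ 5431·2114·4507·9663·2033·2264·6561·81·9·3 ≡ 16550 (mod 20413).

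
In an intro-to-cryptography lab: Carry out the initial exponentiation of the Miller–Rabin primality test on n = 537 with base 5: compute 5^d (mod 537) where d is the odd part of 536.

n − 1 = 536 = 2^3 · 67, so s = 3 and d = 67.
5^67 mod 537 = 68.

68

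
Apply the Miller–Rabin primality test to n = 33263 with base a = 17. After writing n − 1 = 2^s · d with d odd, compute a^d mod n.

18746

n − 1 = 33262 = 2^1 · 16631, so s = 1 and d = 16631.
17^16631 mod 33263 = 18746.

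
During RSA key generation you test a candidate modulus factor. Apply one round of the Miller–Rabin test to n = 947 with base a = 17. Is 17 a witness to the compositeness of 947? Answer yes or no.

no

n − 1 = 946 = 2^1 · 473, so s = 1 and d = 473.
x_0 = 17^473 mod 947 = 946.
x_0 = 946 ≡ −1, so 17 is not a witness.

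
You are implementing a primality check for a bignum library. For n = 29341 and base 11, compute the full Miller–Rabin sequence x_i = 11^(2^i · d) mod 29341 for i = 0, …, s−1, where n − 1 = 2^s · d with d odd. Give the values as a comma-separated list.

1331, 11101

n − 1 = 29340 = 2^2 · 7335, so s = 2 and d = 7335.
x_0 = 11^7335 mod 29341 = 1331.
x_1 = 1331^2 mod 29341 = 11101.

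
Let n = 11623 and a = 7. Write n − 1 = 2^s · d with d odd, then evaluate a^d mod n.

11481

n − 1 = 11622 = 2^1 · 5811, so s = 1 and d = 5811.
7^5811 mod 11623 = 11481.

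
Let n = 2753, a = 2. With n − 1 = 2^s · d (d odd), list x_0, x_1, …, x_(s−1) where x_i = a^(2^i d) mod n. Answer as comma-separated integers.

36, 1296, 286, 1959, 2752, 1

n − 1 = 2752 = 2^6 · 43, so s = 6 and d = 43.
x_0 = 2^43 mod 2753 = 36.
x_1 = 36^2 mod 2753 = 1296.
x_2 = 1296^2 mod 2753 = 286.
x_3 = 286^2 mod 2753 = 1959.
x_4 = 1959^2 mod 2753 = 2752.
x_5 = 2752^2 mod 2753 = 1.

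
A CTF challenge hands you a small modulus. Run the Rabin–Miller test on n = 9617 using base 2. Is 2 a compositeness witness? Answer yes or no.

n − 1 = 9616 = 2^4 · 601, so s = 4 and d = 601.
x_0 = 2^601 mod 9617 = 2534.
x_0 is neither 1 nor 9616, so continue squaring.
x_1 = 2534^2 mod 9617 = 6617.
x_2 = 6617^2 mod 9617 = 8105.
x_3 = 8105^2 mod 9617 = 6915.
Reached i = s−1 = 3 without hitting −1: 2 is a Miller–Rabin witness and 9617 is composite.

yes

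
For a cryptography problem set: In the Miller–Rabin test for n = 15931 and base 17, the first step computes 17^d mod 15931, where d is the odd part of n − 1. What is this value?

n − 1 = 15930 = 2^1 · 7965, so s = 1 and d = 7965.
17^7965 mod 15931 = 7582.

7582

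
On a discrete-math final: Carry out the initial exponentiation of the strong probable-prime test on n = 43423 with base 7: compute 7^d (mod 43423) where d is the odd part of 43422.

9733

n − 1 = 43422 = 2^1 · 21711, so s = 1 and d = 21711.
7^21711 mod 43423 = 9733.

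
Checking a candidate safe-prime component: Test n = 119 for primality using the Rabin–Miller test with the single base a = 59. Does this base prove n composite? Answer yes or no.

yes

n − 1 = 118 = 2^1 · 59, so s = 1 and d = 59.
Repeated squaring mod 119: 59^1 ≡ 59, 59^2 ≡ 30, 59^4 ≡ 67, 59^8 ≡ 86, 59^16 ≡ 18, 59^32 ≡ 86.
59 = 32 + 16 + 8 + 2 + 1, so 59^59 ≡ 86·18·86·30·59 ≡ 19 (mod 119).
x_0 = 59^59 mod 119 = 19.
x_0 ∉ {1, 118} and s = 1, so 59 is a Miller–Rabin witness and 119 is composite.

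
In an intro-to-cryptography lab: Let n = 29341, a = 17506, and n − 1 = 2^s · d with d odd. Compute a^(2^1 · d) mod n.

n − 1 = 29340 = 2^2 · 7335, so s = 2 and d = 7335.
x_0 = 17506^7335 mod 29341 = 10613.
x_1 = 10613^2 mod 29341 = 25011.

25011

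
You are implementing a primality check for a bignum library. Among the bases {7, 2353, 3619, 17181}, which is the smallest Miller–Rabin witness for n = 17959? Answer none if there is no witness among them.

n − 1 = 17958 = 2^1 · 8979, so s = 1 and d = 8979.
Base 7: x_0 = 7^8979 mod 17959 = 17958. x_0 = 17958 ≡ −1, so 7 is not a witness.
Base 2353: x_0 = 2353^8979 mod 17959 = 1. x_0 = 1, so 2353 is not a witness.
Base 3619: x_0 = 3619^8979 mod 17959 = 17958. x_0 = 17958 ≡ −1, so 3619 is not a witness.
Base 17181: x_0 = 17181^8979 mod 17959 = 17958. x_0 = 17958 ≡ −1, so 17181 is not a witness.
No listed base is a witness for 17959.

none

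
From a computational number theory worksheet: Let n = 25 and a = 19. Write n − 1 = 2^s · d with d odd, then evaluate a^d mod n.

n − 1 = 24 = 2^3 · 3, so s = 3 and d = 3.
19^3 mod 25 = 9.

9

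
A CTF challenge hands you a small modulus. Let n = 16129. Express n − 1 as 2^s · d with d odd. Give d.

Halving: 16128 → 8064 → 4032 → 2016 → 1008 → 504 → 252 → 126 → 63; 63 is odd.
So 16128 = 2^8 · 63.

63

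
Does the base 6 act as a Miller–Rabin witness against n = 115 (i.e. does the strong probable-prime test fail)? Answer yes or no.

yes

n − 1 = 114 = 2^1 · 57, so s = 1 and d = 57.
Repeated squaring mod 115: 6^1 ≡ 6, 6^2 ≡ 36, 6^4 ≡ 31, 6^8 ≡ 41, 6^16 ≡ 71, 6^32 ≡ 96.
57 = 32 + 16 + 8 + 1, so 6^57 ≡ 96·71·41·6 ≡ 36 (mod 115).
x_0 = 6^57 mod 115 = 36.
x_0 ∉ {1, 114} and s = 1, so 6 is a Miller–Rabin witness and 115 is composite.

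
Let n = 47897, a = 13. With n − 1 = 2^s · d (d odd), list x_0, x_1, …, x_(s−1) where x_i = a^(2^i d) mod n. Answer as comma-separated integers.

n − 1 = 47896 = 2^3 · 5987, so s = 3 and d = 5987.
x_0 = 13^5987 mod 47897 = 591.
x_1 = 591^2 mod 47897 = 14002.
x_2 = 14002^2 mod 47897 = 13583.

591, 14002, 13583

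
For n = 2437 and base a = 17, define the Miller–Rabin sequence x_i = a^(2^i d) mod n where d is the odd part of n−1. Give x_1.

n − 1 = 2436 = 2^2 · 609, so s = 2 and d = 609.
x_0 = 17^609 mod 2437 = 398.
x_1 = 398^2 mod 2437 = 2436.

2436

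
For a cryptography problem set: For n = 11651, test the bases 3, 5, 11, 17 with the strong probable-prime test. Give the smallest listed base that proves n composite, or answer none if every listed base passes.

3

n − 1 = 11650 = 2^1 · 5825, so s = 1 and d = 5825.
Base 3: x_0 = 3^5825 mod 11651 = 7136. x_0 ∉ {1, 11650} and s = 1, so 3 is a Miller–Rabin witness and 11651 is composite.
Base 5: x_0 = 5^5825 mod 11651 = 7761. x_0 ∉ {1, 11650} and s = 1, so 5 is a Miller–Rabin witness and 11651 is composite.
Base 11: x_0 = 11^5825 mod 11651 = 5379. x_0 ∉ {1, 11650} and s = 1, so 11 is a Miller–Rabin witness and 11651 is composite.
Base 17: x_0 = 17^5825 mod 11651 = 6792. x_0 ∉ {1, 11650} and s = 1, so 17 is a Miller–Rabin witness and 11651 is composite.
The smallest witness among the given bases is 3.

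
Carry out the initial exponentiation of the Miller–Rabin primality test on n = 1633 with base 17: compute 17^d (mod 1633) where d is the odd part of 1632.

n − 1 = 1632 = 2^5 · 51, so s = 5 and d = 51.
Repeated squaring mod 1633: 17^1 ≡ 17, 17^2 ≡ 289, 17^4 ≡ 238, 17^8 ≡ 1122, 17^16 ≡ 1474, 17^32 ≡ 786.
51 = 32 + 16 + 2 + 1, so 17^51 ≡ 786·1474·289·17 ≡ 940 (mod 1633).

940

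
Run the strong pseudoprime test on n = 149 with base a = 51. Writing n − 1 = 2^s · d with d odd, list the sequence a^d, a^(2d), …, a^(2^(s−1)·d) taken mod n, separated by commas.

n − 1 = 148 = 2^2 · 37, so s = 2 and d = 37.
x_0 = 51^37 mod 149 = 44.
x_1 = 44^2 mod 149 = 148.

44, 148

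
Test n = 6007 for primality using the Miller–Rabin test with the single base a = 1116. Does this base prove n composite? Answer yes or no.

no

n − 1 = 6006 = 2^1 · 3003, so s = 1 and d = 3003.
x_0 = 1116^3003 mod 6007 = 1.
x_0 = 1, so 1116 is not a witness.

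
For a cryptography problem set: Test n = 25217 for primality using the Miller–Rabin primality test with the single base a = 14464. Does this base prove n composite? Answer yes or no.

n − 1 = 25216 = 2^7 · 197, so s = 7 and d = 197.
By repeated squaring, 14464^197 ≡ 3959 (mod 25217).
x_0 = 14464^197 mod 25217 = 3959.
x_0 is neither 1 nor 25216, so continue squaring.
x_1 = 3959^2 mod 25217 = 13924.
x_2 = 13924^2 mod 25217 = 9480.
x_3 = 9480^2 mod 25217 = 22229.
x_4 = 22229^2 mod 25217 = 1326.
x_5 = 1326^2 mod 25217 = 18303.
x_6 = 18303^2 mod 25217 = 17181.
Reached i = s−1 = 6 without hitting −1: 14464 is a Miller–Rabin witness and 25217 is composite.

yes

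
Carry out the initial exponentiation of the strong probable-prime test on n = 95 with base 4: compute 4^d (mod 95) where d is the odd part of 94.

n − 1 = 94 = 2^1 · 47, so s = 1 and d = 47.
4^47 mod 95 = 54.

54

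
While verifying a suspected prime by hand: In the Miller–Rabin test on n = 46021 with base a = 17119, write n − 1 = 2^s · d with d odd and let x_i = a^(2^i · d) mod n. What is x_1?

n − 1 = 46020 = 2^2 · 11505, so s = 2 and d = 11505.
By repeated squaring, 17119^11505 ≡ 33763 (mod 46021).
x_0 = 33763.
x_1 = 33763^2 mod 46021 = 46020.

46020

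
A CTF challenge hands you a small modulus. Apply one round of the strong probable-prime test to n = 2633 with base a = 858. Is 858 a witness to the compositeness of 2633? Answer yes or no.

n − 1 = 2632 = 2^3 · 329, so s = 3 and d = 329.
By repeated squaring, 858^329 ≡ 2632 (mod 2633).
x_0 = 858^329 mod 2633 = 2632.
x_0 = 2632 ≡ −1, so 858 is not a witness.

no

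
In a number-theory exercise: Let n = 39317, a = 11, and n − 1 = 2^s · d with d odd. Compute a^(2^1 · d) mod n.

n − 1 = 39316 = 2^2 · 9829, so s = 2 and d = 9829.
Repeated squaring mod 39317: 11^1 ≡ 11, 11^2 ≡ 121, 11^4 ≡ 14641, 11^8 ≡ 2597, 11^16 ≡ 21202, 11^32 ≡ 13543, 11^64 ≡ 38361, 11^128 ≡ 9645, 11^256 ≡ 2003, 11^512 ≡ 1675, 11^1024 ≡ 14118, 11^2048 ≡ 20051, 11^4096 ≡ 26276, 11^8192 ≡ 21656.
9829 = 8192 + 1024 + 512 + 64 + 32 + 4 + 1, so 11^9829 ≡ 21656·14118·1675·38361·13543·14641·11 ≡ 39316 (mod 39317).
x_0 = 39316.
x_1 = 39316^2 mod 39317 = 1.

1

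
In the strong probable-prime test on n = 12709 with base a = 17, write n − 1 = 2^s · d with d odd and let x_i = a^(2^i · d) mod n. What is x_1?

1445

n − 1 = 12708 = 2^2 · 3177, so s = 2 and d = 3177.
x_0 = 17^3177 mod 12709 = 4681.
x_1 = 4681^2 mod 12709 = 1445.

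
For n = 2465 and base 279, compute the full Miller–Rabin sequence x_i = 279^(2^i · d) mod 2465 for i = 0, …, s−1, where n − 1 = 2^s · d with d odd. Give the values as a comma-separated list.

n − 1 = 2464 = 2^5 · 77, so s = 5 and d = 77.
x_0 = 279^77 mod 2465 = 244.
x_1 = 244^2 mod 2465 = 376.
x_2 = 376^2 mod 2465 = 871.
x_3 = 871^2 mod 2465 = 1886.
x_4 = 1886^2 mod 2465 = 1.

244, 376, 871, 1886, 1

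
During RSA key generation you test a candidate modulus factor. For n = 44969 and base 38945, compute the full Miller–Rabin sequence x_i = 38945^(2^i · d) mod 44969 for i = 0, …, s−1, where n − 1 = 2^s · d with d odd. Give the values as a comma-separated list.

n − 1 = 44968 = 2^3 · 5621, so s = 3 and d = 5621.
x_0 = 38945^5621 mod 44969 = 22205.
x_1 = 22205^2 mod 44969 = 21909.
x_2 = 21909^2 mod 44969 = 5175.

22205, 21909, 5175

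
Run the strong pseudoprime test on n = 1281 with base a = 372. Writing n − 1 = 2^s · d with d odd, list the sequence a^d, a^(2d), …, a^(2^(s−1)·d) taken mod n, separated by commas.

n − 1 = 1280 = 2^8 · 5, so s = 8 and d = 5.
x_0 = 372^5 mod 1281 = 456.
x_1 = 456^2 mod 1281 = 414.
x_2 = 414^2 mod 1281 = 1023.
x_3 = 1023^2 mod 1281 = 1233.
x_4 = 1233^2 mod 1281 = 1023.
x_5 = 1023^2 mod 1281 = 1233.
x_6 = 1233^2 mod 1281 = 1023.
x_7 = 1023^2 mod 1281 = 1233.

456, 414, 1023, 1233, 1023, 1233, 1023, 1233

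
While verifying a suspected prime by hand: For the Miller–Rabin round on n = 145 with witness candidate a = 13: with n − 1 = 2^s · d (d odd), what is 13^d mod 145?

n − 1 = 144 = 2^4 · 9, so s = 4 and d = 9.
By repeated squaring, 13^9 ≡ 63 (mod 145).

63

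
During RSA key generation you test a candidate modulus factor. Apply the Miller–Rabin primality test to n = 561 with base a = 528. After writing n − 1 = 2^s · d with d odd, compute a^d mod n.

528

n − 1 = 560 = 2^4 · 35, so s = 4 and d = 35.
528^35 mod 561 = 528.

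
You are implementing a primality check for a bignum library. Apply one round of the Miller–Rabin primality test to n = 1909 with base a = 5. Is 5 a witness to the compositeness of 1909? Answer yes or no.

yes

n − 1 = 1908 = 2^2 · 477, so s = 2 and d = 477.
Repeated squaring mod 1909: 5^1 ≡ 5, 5^2 ≡ 25, 5^4 ≡ 625, 5^8 ≡ 1189, 5^16 ≡ 1061, 5^32 ≡ 1320, 5^64 ≡ 1392, 5^128 ≡ 29, 5^256 ≡ 841.
477 = 256 + 128 + 64 + 16 + 8 + 4 + 1, so 5^477 ≡ 841·29·1392·1061·1189·625·5 ≡ 364 (mod 1909).
x_0 = 5^477 mod 1909 = 364.
x_0 is neither 1 nor 1908, so continue squaring.
x_1 = 364^2 mod 1909 = 775.
Reached i = s−1 = 1 without hitting −1: 5 is a Miller–Rabin witness and 1909 is composite.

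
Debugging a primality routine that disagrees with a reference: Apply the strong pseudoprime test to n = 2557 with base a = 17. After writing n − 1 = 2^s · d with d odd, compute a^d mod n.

n − 1 = 2556 = 2^2 · 639, so s = 2 and d = 639.
17^639 mod 2557 = 1946.

1946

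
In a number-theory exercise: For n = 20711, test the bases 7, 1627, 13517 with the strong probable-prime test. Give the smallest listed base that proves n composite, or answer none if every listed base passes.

n − 1 = 20710 = 2^1 · 10355, so s = 1 and d = 10355.
Base 7: x_0 = 7^10355 mod 20711 = 6104. x_0 ∉ {1, 20710} and s = 1, so 7 is a Miller–Rabin witness and 20711 is composite.
Base 1627: x_0 = 1627^10355 mod 20711 = 13782. x_0 ∉ {1, 20710} and s = 1, so 1627 is a Miller–Rabin witness and 20711 is composite.
Base 13517: x_0 = 13517^10355 mod 20711 = 14533. x_0 ∉ {1, 20710} and s = 1, so 13517 is a Miller–Rabin witness and 20711 is composite.
The smallest witness among the given bases is 7.

7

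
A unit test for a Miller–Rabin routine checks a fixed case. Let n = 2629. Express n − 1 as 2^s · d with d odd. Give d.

657

Halving: 2628 → 1314 → 657; 657 is odd.
So 2628 = 2^2 · 657.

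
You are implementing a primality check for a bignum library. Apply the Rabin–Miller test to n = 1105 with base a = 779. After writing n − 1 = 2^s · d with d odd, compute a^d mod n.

n − 1 = 1104 = 2^4 · 69, so s = 4 and d = 69.
Repeated squaring mod 1105: 779^1 ≡ 779, 779^2 ≡ 196, 779^4 ≡ 846, 779^8 ≡ 781, 779^16 ≡ 1, 779^32 ≡ 1, 779^64 ≡ 1.
69 = 64 + 4 + 1, so 779^69 ≡ 1·846·779 ≡ 454 (mod 1105).

454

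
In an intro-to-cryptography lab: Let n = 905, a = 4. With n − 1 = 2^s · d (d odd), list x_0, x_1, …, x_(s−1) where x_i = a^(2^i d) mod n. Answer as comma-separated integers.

n − 1 = 904 = 2^3 · 113, so s = 3 and d = 113.
x_0 = 4^113 mod 905 = 324.
x_1 = 324^2 mod 905 = 901.
x_2 = 901^2 mod 905 = 16.

324, 901, 16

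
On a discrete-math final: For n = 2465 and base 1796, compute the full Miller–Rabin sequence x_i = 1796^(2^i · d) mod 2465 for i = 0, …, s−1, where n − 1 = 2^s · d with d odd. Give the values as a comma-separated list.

n − 1 = 2464 = 2^5 · 77, so s = 5 and d = 77.
x_0 = 1796^77 mod 2465 = 41.
x_1 = 41^2 mod 2465 = 1681.
x_2 = 1681^2 mod 2465 = 871.
x_3 = 871^2 mod 2465 = 1886.
x_4 = 1886^2 mod 2465 = 1.

41, 1681, 871, 1886, 1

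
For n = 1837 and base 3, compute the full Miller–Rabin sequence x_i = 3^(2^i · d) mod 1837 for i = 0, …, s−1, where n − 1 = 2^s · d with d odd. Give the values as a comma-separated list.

n − 1 = 1836 = 2^2 · 459, so s = 2 and d = 459.
x_0 = 3^459 mod 1837 = 224.
x_1 = 224^2 mod 1837 = 577.

224, 577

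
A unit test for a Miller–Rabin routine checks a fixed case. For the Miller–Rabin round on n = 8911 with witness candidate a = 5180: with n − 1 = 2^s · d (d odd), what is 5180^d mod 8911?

n − 1 = 8910 = 2^1 · 4455, so s = 1 and d = 4455.
5180^4455 mod 8911 = 7371.

7371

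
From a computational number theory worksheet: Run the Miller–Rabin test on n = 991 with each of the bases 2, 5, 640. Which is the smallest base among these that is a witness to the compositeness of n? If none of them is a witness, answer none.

none

n − 1 = 990 = 2^1 · 495, so s = 1 and d = 495.
Base 2: x_0 = 2^495 mod 991 = 1. x_0 = 1, so 2 is not a witness.
Base 5: x_0 = 5^495 mod 991 = 1. x_0 = 1, so 5 is not a witness.
Base 640: x_0 = 640^495 mod 991 = 1. x_0 = 1, so 640 is not a witness.
No listed base is a witness for 991.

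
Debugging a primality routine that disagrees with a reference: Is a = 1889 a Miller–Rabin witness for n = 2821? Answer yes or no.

n − 1 = 2820 = 2^2 · 705, so s = 2 and d = 705.
x_0 = 1889^705 mod 2821 = 2820.
x_0 = 2820 ≡ −1, so 1889 is not a witness.

no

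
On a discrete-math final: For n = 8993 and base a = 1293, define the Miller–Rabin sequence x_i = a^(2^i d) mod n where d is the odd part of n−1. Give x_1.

n − 1 = 8992 = 2^5 · 281, so s = 5 and d = 281.
Repeated squaring mod 8993: 1293^1 ≡ 1293, 1293^2 ≡ 8144, 1293^4 ≡ 1361, 1293^8 ≡ 8756, 1293^16 ≡ 2211, 1293^32 ≡ 5322, 1293^64 ≡ 4727, 1293^128 ≡ 5917, 1293^256 ≡ 1140.
281 = 256 + 16 + 8 + 1, so 1293^281 ≡ 1140·2211·8756·1293 ≡ 2177 (mod 8993).
x_0 = 2177.
x_1 = 2177^2 mod 8993 = 18.

18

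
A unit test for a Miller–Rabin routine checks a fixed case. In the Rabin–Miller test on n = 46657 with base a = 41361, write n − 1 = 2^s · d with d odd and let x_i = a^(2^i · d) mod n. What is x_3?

9140

n − 1 = 46656 = 2^6 · 729, so s = 6 and d = 729.
Repeated squaring mod 46657: 41361^1 ≡ 41361, 41361^2 ≡ 6759, 41361^4 ≡ 6878, 41361^8 ≡ 43343, 41361^16 ≡ 18201, 41361^32 ≡ 11701, 41361^64 ≡ 21763, 41361^128 ≡ 12962, 41361^256 ≡ 1587, 41361^512 ≡ 45748.
729 = 512 + 128 + 64 + 16 + 8 + 1, so 41361^729 ≡ 45748·12962·21763·18201·43343·41361 ≡ 44468 (mod 46657).
x_0 = 44468.
x_1 = 44468^2 mod 46657 = 32707.
x_2 = 32707^2 mod 46657 = 42810.
x_3 = 42810^2 mod 46657 = 9140.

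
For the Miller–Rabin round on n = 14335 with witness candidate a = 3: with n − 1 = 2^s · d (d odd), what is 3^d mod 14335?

8897

n − 1 = 14334 = 2^1 · 7167, so s = 1 and d = 7167.
Repeated squaring mod 14335: 3^1 ≡ 3, 3^2 ≡ 9, 3^4 ≡ 81, 3^8 ≡ 6561, 3^16 ≡ 13051, 3^32 ≡ 131, 3^64 ≡ 2826, 3^128 ≡ 1681, 3^256 ≡ 1766, 3^512 ≡ 8061, 3^1024 ≡ 13501, 3^2048 ≡ 7476, 3^4096 ≡ 12746.
7167 = 4096 + 2048 + 512 + 256 + 128 + 64 + 32 + 16 + 8 + 4 + 2 + 1, so 3^7167 ≡ 12746·7476·8061·1766·1681·2826·131·13051·6561·81·9·3 ≡ 8897 (mod 14335).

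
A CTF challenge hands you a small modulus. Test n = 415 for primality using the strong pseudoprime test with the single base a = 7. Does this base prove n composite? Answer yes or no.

n − 1 = 414 = 2^1 · 207, so s = 1 and d = 207.
Repeated squaring mod 415: 7^1 ≡ 7, 7^2 ≡ 49, 7^4 ≡ 326, 7^8 ≡ 36, 7^16 ≡ 51, 7^32 ≡ 111, 7^64 ≡ 286, 7^128 ≡ 41.
207 = 128 + 64 + 8 + 4 + 2 + 1, so 7^207 ≡ 41·286·36·326·49·7 ≡ 298 (mod 415).
x_0 = 7^207 mod 415 = 298.
x_0 ∉ {1, 414} and s = 1, so 7 is a Miller–Rabin witness and 415 is composite.

yes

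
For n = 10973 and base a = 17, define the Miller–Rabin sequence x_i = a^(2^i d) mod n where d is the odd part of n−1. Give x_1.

1

n − 1 = 10972 = 2^2 · 2743, so s = 2 and d = 2743.
x_0 = 17^2743 mod 10973 = 10972.
x_1 = 10972^2 mod 10973 = 1.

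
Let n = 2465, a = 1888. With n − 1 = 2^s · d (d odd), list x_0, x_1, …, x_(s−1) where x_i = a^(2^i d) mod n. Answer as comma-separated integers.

n − 1 = 2464 = 2^5 · 77, so s = 5 and d = 77.
x_0 = 1888^77 mod 2465 = 1293.
x_1 = 1293^2 mod 2465 = 579.
x_2 = 579^2 mod 2465 = 1.
x_3 = 1^2 mod 2465 = 1.
x_4 = 1^2 mod 2465 = 1.

1293, 579, 1, 1, 1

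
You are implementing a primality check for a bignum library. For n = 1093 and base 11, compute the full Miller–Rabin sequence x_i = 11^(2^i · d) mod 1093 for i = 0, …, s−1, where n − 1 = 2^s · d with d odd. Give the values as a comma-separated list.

n − 1 = 1092 = 2^2 · 273, so s = 2 and d = 273.
x_0 = 11^273 mod 1093 = 1.
x_1 = 1^2 mod 1093 = 1.

1, 1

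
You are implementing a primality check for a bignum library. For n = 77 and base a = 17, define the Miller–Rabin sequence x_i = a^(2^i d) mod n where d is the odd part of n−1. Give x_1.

37

n − 1 = 76 = 2^2 · 19, so s = 2 and d = 19.
By repeated squaring, 17^19 ≡ 24 (mod 77).
x_0 = 24.
x_1 = 24^2 mod 77 = 37.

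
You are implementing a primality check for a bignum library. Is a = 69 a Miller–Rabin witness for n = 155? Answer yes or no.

yes

n − 1 = 154 = 2^1 · 77, so s = 1 and d = 77.
Repeated squaring mod 155: 69^1 ≡ 69, 69^2 ≡ 111, 69^4 ≡ 76, 69^8 ≡ 41, 69^16 ≡ 131, 69^32 ≡ 111, 69^64 ≡ 76.
77 = 64 + 8 + 4 + 1, so 69^77 ≡ 76·41·76·69 ≡ 49 (mod 155).
x_0 = 69^77 mod 155 = 49.
x_0 ∉ {1, 154} and s = 1, so 69 is a Miller–Rabin witness and 155 is composite.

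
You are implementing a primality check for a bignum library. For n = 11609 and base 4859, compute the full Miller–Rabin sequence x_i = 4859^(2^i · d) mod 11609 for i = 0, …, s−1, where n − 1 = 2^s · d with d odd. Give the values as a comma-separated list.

4554, 5242, 61

n − 1 = 11608 = 2^3 · 1451, so s = 3 and d = 1451.
x_0 = 4859^1451 mod 11609 = 4554.
x_1 = 4554^2 mod 11609 = 5242.
x_2 = 5242^2 mod 11609 = 61.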